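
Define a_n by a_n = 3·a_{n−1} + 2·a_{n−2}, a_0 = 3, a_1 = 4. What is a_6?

With companion matrix Q = [[3, 2], [1, 0]], [a_n, a_{n−1}]ᵀ = Q·[a_{n−1}, a_{n−2}]ᵀ, so [a_6, a_5]ᵀ = Q⁵·[a_1, a_0]ᵀ.
Q⁵ = [[495, 278], [139, 78]], giving [a_6, a_5]ᵀ = [[2814], [790]].

2814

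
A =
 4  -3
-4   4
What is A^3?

[[208, -180], [-240, 208]]

A^2 = [[28, -24], [-32, 28]]
A^3 = [[208, -180], [-240, 208]]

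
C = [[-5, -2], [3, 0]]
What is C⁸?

tr C = -5 and det C = 6, so the characteristic polynomial is λ² − (-5)λ + (6) with roots -2 and -3.
Eigenvectors give P = [[2, -1], [-3, 1]] with P⁻¹ = [[-1, -1], [-3, -2]], and C = P·diag(-2, -3)·P⁻¹.
Then C⁸ = P·diag(256, 6561)·P⁻¹ = [[512, -6561], [-768, 6561]] · [[-1, -1], [-3, -2]] = [[19171, 12610], [-18915, -12354]].

[[19171, 12610], [-18915, -12354]]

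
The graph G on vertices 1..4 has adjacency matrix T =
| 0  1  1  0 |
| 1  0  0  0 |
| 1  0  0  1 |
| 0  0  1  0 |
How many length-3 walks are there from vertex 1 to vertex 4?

The number of length-3 walks from vertex 1 to vertex 4 is entry (1,4) of T³, where T is the adjacency matrix.
T² = [[2, 0, 0, 1], [0, 1, 1, 0], [0, 1, 2, 0], [1, 0, 0, 1]]
T³ = [[0, 2, 3, 0], [2, 0, 0, 1], [3, 0, 0, 2], [0, 1, 2, 0]]

0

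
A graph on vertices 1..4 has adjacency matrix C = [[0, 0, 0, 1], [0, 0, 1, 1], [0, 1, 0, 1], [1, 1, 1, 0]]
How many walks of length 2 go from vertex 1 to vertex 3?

The number of length-2 walks from vertex 1 to vertex 3 is entry (1,3) of C², where C is the adjacency matrix.
C² = [[1, 1, 1, 0], [1, 2, 1, 1], [1, 1, 2, 1], [0, 1, 1, 3]]

1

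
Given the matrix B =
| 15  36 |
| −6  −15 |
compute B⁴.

tr B = 0 and det B = −9, so the characteristic polynomial is λ² − (0)λ + (−9) with roots −3 and 3.
Eigenvectors give P = [[−2, 3], [1, −1]] with P⁻¹ = [[1, 3], [1, 2]], and B = P·diag(−3, 3)·P⁻¹.
Then B⁴ = P·diag(81, 81)·P⁻¹ = [[−162, 243], [81, −81]] · [[1, 3], [1, 2]] = [[81, 0], [0, 81]].

[[81, 0], [0, 81]]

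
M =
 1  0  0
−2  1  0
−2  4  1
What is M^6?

M = I + N where N = [[0, 0, 0], [−2, 0, 0], [−2, 4, 0]] is strictly lower-triangular, so N^3 = 0.
(I + N)^6 = I + 6·N + 15·N^2 = [[1, 0, 0], [−12, 1, 0], [−132, 24, 1]].

[[1, 0, 0], [−12, 1, 0], [−132, 24, 1]]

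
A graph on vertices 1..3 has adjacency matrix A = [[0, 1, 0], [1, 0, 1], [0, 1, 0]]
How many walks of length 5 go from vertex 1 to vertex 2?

The number of length-5 walks from vertex 1 to vertex 2 is entry (1,2) of A⁵, where A is the adjacency matrix.
A² = [[1, 0, 1], [0, 2, 0], [1, 0, 1]]
A³ = [[0, 2, 0], [2, 0, 2], [0, 2, 0]]
A⁴ = [[2, 0, 2], [0, 4, 0], [2, 0, 2]]
A⁵ = [[0, 4, 0], [4, 0, 4], [0, 4, 0]]

4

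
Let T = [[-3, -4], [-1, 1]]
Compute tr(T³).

-50

T² = [[13, 8], [2, 5]]
T³ = [[-47, -44], [-11, -3]]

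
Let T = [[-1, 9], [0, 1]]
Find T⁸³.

T² = I (check: tr T = 0 and det T = -1), so T⁸³ = T since 83 is odd.

[[-1, 9], [0, 1]]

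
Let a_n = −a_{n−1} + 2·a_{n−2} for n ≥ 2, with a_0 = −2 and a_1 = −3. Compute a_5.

−13

With companion matrix B = [[−1, 2], [1, 0]], [a_n, a_{n−1}]ᵀ = B·[a_{n−1}, a_{n−2}]ᵀ, so [a_5, a_4]ᵀ = B⁴·[a_1, a_0]ᵀ.
B⁴ = [[11, −10], [−5, 6]], giving [a_5, a_4]ᵀ = [[−13], [3]].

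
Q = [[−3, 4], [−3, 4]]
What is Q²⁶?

[[−3, 4], [−3, 4]]

Q² = Q (a projection; rank 1, trace 1), so Q²⁶ = Q.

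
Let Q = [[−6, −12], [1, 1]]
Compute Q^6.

tr Q = −5 and det Q = 6, so the characteristic polynomial is λ² − (−5)λ + (6) with roots −2 and −3.
Eigenvectors give P = [[3, 4], [−1, −1]] with P⁻¹ = [[−1, −4], [1, 3]], and Q = P·diag(−2, −3)·P⁻¹.
Then Q^6 = P·diag(64, 729)·P⁻¹ = [[192, 2916], [−64, −729]] · [[−1, −4], [1, 3]] = [[2724, 7980], [−665, −1931]].

[[2724, 7980], [−665, −1931]]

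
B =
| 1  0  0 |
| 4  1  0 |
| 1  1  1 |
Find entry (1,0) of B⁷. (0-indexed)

28

B = I + N where N = [[0, 0, 0], [4, 0, 0], [1, 1, 0]] is strictly lower-triangular, so N³ = 0.
(I + N)⁷ = I + 7·N + 21·N² = [[1, 0, 0], [28, 1, 0], [91, 7, 1]].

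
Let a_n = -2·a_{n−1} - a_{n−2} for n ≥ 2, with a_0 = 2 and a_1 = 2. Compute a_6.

-22

With companion matrix B = [[-2, -1], [1, 0]], [a_n, a_{n−1}]ᵀ = B·[a_{n−1}, a_{n−2}]ᵀ, so [a_6, a_5]ᵀ = B^5·[a_1, a_0]ᵀ.
B^5 = [[-6, -5], [5, 4]], giving [a_6, a_5]ᵀ = [[-22], [18]].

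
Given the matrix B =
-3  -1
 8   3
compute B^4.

B² = I (check: tr B = 0 and det B = -1), so B^4 = I since 4 is even.

[[1, 0], [0, 1]]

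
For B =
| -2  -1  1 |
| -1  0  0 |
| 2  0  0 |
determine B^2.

[[7, 2, -2], [2, 1, -1], [-4, -2, 2]]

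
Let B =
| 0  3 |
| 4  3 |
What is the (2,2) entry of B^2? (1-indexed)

21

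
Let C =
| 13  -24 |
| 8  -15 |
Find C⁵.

[[733, -1464], [488, -975]]

tr C = -2 and det C = -3, so the characteristic polynomial is λ² − (-2)λ + (-3) with roots 1 and -3.
Eigenvectors give P = [[2, -3], [1, -2]] with P⁻¹ = [[2, -3], [1, -2]], and C = P·diag(1, -3)·P⁻¹.
Then C⁵ = P·diag(1, -243)·P⁻¹ = [[2, 729], [1, 486]] · [[2, -3], [1, -2]] = [[733, -1464], [488, -975]].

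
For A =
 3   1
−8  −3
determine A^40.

A² = I (check: tr A = 0 and det A = −1), so A^40 = I since 40 is even.

[[1, 0], [0, 1]]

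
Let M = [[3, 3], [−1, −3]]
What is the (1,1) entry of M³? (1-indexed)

M² = [[6, 0], [0, 6]]
M³ = [[18, 18], [−6, −18]]

18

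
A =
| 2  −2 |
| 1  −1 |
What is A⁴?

[[2, −2], [1, −1]]

A² = A (a projection; rank 1, trace 1), so A⁴ = A.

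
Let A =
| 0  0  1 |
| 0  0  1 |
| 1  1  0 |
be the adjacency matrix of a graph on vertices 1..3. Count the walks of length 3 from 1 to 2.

The number of length-3 walks from vertex 1 to vertex 2 is entry (1,2) of A³, where A is the adjacency matrix.
A² = [[1, 1, 0], [1, 1, 0], [0, 0, 2]]
A³ = [[0, 0, 2], [0, 0, 2], [2, 2, 0]]

0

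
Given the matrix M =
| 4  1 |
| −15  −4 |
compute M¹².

[[1, 0], [0, 1]]

M² = I (check: tr M = 0 and det M = −1), so M¹² = I since 12 is even.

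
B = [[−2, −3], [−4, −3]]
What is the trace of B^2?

37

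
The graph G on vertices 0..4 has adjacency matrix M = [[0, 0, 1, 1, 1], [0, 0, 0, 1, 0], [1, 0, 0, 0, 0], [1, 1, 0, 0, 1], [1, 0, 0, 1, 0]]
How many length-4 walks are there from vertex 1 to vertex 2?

1

The number of length-4 walks from vertex 1 to vertex 2 is entry (1,2) of M⁴, where M is the adjacency matrix.
M² = [[3, 1, 0, 1, 1], [1, 1, 0, 0, 1], [0, 0, 1, 1, 1], [1, 0, 1, 3, 1], [1, 1, 1, 1, 2]]
M³ = [[2, 1, 3, 5, 4], [1, 0, 1, 3, 1], [3, 1, 0, 1, 1], [5, 3, 1, 2, 4], [4, 1, 1, 4, 2]]
M⁴ = [[12, 5, 2, 7, 7], [5, 3, 1, 2, 4], [2, 1, 3, 5, 4], [7, 2, 5, 12, 7], [7, 4, 4, 7, 8]]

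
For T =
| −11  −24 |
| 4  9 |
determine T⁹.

[[−59051, −118104], [19684, 39369]]

tr T = −2 and det T = −3, so the characteristic polynomial is λ² − (−2)λ + (−3) with roots −3 and 1.
Eigenvectors give P = [[−3, −2], [1, 1]] with P⁻¹ = [[−1, −2], [1, 3]], and T = P·diag(−3, 1)·P⁻¹.
Then T⁹ = P·diag(−19683, 1)·P⁻¹ = [[59049, −2], [−19683, 1]] · [[−1, −2], [1, 3]] = [[−59051, −118104], [19684, 39369]].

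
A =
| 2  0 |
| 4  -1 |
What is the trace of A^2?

5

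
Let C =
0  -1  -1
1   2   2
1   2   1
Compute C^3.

C^2 = [[-2, -4, -3], [4, 7, 5], [3, 5, 4]]
C^3 = [[-7, -12, -9], [12, 20, 15], [9, 15, 11]]

[[-7, -12, -9], [12, 20, 15], [9, 15, 11]]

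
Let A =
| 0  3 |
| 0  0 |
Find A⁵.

[[0, 0], [0, 0]]

A is strictly triangular, hence nilpotent: A² = 0, so A⁵ = 0.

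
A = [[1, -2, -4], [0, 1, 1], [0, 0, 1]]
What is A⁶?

[[1, -12, -54], [0, 1, 6], [0, 0, 1]]

A = I + N where N = [[0, -2, -4], [0, 0, 1], [0, 0, 0]] is strictly upper-triangular, so N³ = 0.
(I + N)⁶ = I + 6·N + 15·N² = [[1, -12, -54], [0, 1, 6], [0, 0, 1]].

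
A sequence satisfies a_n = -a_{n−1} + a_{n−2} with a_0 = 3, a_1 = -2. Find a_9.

-131

With companion matrix C = [[-1, 1], [1, 0]], [a_n, a_{n−1}]ᵀ = C·[a_{n−1}, a_{n−2}]ᵀ, so [a_9, a_8]ᵀ = C⁸·[a_1, a_0]ᵀ.
C⁸ = [[34, -21], [-21, 13]], giving [a_9, a_8]ᵀ = [[-131], [81]].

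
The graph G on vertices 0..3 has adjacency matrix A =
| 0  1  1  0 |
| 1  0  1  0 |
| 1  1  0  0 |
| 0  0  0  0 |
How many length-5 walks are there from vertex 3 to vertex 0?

0

The number of length-5 walks from vertex 3 to vertex 0 is entry (3,0) of A⁵, where A is the adjacency matrix.
A² = [[2, 1, 1, 0], [1, 2, 1, 0], [1, 1, 2, 0], [0, 0, 0, 0]]
A³ = [[2, 3, 3, 0], [3, 2, 3, 0], [3, 3, 2, 0], [0, 0, 0, 0]]
A⁴ = [[6, 5, 5, 0], [5, 6, 5, 0], [5, 5, 6, 0], [0, 0, 0, 0]]
A⁵ = [[10, 11, 11, 0], [11, 10, 11, 0], [11, 11, 10, 0], [0, 0, 0, 0]]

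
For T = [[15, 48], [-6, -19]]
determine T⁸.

tr T = -4 and det T = 3, so the characteristic polynomial is λ² − (-4)λ + (3) with roots -3 and -1.
Eigenvectors give P = [[-8, -3], [3, 1]] with P⁻¹ = [[1, 3], [-3, -8]], and T = P·diag(-3, -1)·P⁻¹.
Then T⁸ = P·diag(6561, 1)·P⁻¹ = [[-52488, -3], [19683, 1]] · [[1, 3], [-3, -8]] = [[-52479, -157440], [19680, 59041]].

[[-52479, -157440], [19680, 59041]]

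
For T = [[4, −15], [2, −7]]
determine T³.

tr T = −3 and det T = 2, so the characteristic polynomial is λ² − (−3)λ + (2) with roots −2 and −1.
Eigenvectors give P = [[−5, 3], [−2, 1]] with P⁻¹ = [[1, −3], [2, −5]], and T = P·diag(−2, −1)·P⁻¹.
Then T³ = P·diag(−8, −1)·P⁻¹ = [[40, −3], [16, −1]] · [[1, −3], [2, −5]] = [[34, −105], [14, −43]].

[[34, −105], [14, −43]]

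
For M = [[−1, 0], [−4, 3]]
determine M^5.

[[−1, 0], [−244, 243]]

tr M = 2 and det M = −3, so the characteristic polynomial is λ² − (2)λ + (−3) with roots −1 and 3.
Eigenvectors give P = [[1, 0], [1, −1]] with P⁻¹ = [[1, 0], [1, −1]], and M = P·diag(−1, 3)·P⁻¹.
Then M^5 = P·diag(−1, 243)·P⁻¹ = [[−1, 0], [−1, −243]] · [[1, 0], [1, −1]] = [[−1, 0], [−244, 243]].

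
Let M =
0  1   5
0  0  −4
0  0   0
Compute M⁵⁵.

M is strictly triangular, hence nilpotent: M³ = 0, so M⁵⁵ = 0.

[[0, 0, 0], [0, 0, 0], [0, 0, 0]]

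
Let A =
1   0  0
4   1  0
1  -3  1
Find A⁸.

[[1, 0, 0], [32, 1, 0], [-328, -24, 1]]

A = I + N where N = [[0, 0, 0], [4, 0, 0], [1, -3, 0]] is strictly lower-triangular, so N³ = 0.
(I + N)⁸ = I + 8·N + 28·N² = [[1, 0, 0], [32, 1, 0], [-328, -24, 1]].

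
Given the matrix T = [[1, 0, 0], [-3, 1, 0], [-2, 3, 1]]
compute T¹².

T = I + N where N = [[0, 0, 0], [-3, 0, 0], [-2, 3, 0]] is strictly lower-triangular, so N³ = 0.
(I + N)¹² = I + 12·N + 66·N² = [[1, 0, 0], [-36, 1, 0], [-618, 36, 1]].

[[1, 0, 0], [-36, 1, 0], [-618, 36, 1]]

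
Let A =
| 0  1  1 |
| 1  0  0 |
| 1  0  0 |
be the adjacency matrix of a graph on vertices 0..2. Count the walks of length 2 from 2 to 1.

1

The number of length-2 walks from vertex 2 to vertex 1 is entry (2,1) of A², where A is the adjacency matrix.
A² = [[2, 0, 0], [0, 1, 1], [0, 1, 1]]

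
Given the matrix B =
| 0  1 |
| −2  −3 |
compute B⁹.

[[510, 511], [−1022, −1023]]

tr B = −3 and det B = 2, so the characteristic polynomial is λ² − (−3)λ + (2) with roots −1 and −2.
Eigenvectors give P = [[−1, −1], [1, 2]] with P⁻¹ = [[−2, −1], [1, 1]], and B = P·diag(−1, −2)·P⁻¹.
Then B⁹ = P·diag(−1, −512)·P⁻¹ = [[1, 512], [−1, −1024]] · [[−2, −1], [1, 1]] = [[510, 511], [−1022, −1023]].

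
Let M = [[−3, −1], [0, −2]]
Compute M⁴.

M² = [[9, 5], [0, 4]]
M³ = [[−27, −19], [0, −8]]
M⁴ = [[81, 65], [0, 16]]

[[81, 65], [0, 16]]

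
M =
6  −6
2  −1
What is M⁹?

[[77196, −115026], [38342, −57001]]

tr M = 5 and det M = 6, so the characteristic polynomial is λ² − (5)λ + (6) with roots 3 and 2.
Eigenvectors give P = [[2, −3], [1, −2]] with P⁻¹ = [[2, −3], [1, −2]], and M = P·diag(3, 2)·P⁻¹.
Then M⁹ = P·diag(19683, 512)·P⁻¹ = [[39366, −1536], [19683, −1024]] · [[2, −3], [1, −2]] = [[77196, −115026], [38342, −57001]].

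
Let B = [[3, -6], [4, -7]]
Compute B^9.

tr B = -4 and det B = 3, so the characteristic polynomial is λ² − (-4)λ + (3) with roots -3 and -1.
Eigenvectors give P = [[1, -3], [1, -2]] with P⁻¹ = [[-2, 3], [-1, 1]], and B = P·diag(-3, -1)·P⁻¹.
Then B^9 = P·diag(-19683, -1)·P⁻¹ = [[-19683, 3], [-19683, 2]] · [[-2, 3], [-1, 1]] = [[39363, -59046], [39364, -59047]].

[[39363, -59046], [39364, -59047]]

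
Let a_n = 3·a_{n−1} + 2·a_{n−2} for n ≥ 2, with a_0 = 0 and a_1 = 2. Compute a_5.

278

With companion matrix A = [[3, 2], [1, 0]], [a_n, a_{n−1}]ᵀ = A·[a_{n−1}, a_{n−2}]ᵀ, so [a_5, a_4]ᵀ = A⁴·[a_1, a_0]ᵀ.
A⁴ = [[139, 78], [39, 22]], giving [a_5, a_4]ᵀ = [[278], [78]].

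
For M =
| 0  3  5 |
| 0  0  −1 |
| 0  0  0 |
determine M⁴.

M is strictly triangular, hence nilpotent: M³ = 0, so M⁴ = 0.

[[0, 0, 0], [0, 0, 0], [0, 0, 0]]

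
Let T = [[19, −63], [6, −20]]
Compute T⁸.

[[−1529, 5355], [−510, 1786]]

tr T = −1 and det T = −2, so the characteristic polynomial is λ² − (−1)λ + (−2) with roots 1 and −2.
Eigenvectors give P = [[7, 3], [2, 1]] with P⁻¹ = [[1, −3], [−2, 7]], and T = P·diag(1, −2)·P⁻¹.
Then T⁸ = P·diag(1, 256)·P⁻¹ = [[7, 768], [2, 256]] · [[1, −3], [−2, 7]] = [[−1529, 5355], [−510, 1786]].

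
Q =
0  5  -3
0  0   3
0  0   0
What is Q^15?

[[0, 0, 0], [0, 0, 0], [0, 0, 0]]

Q is strictly triangular, hence nilpotent: Q^3 = 0, so Q^15 = 0.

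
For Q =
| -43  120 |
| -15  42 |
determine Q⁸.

[[57001, -151320], [18915, -50184]]

tr Q = -1 and det Q = -6, so the characteristic polynomial is λ² − (-1)λ + (-6) with roots -3 and 2.
Eigenvectors give P = [[-3, -8], [-1, -3]] with P⁻¹ = [[-3, 8], [1, -3]], and Q = P·diag(-3, 2)·P⁻¹.
Then Q⁸ = P·diag(6561, 256)·P⁻¹ = [[-19683, -2048], [-6561, -768]] · [[-3, 8], [1, -3]] = [[57001, -151320], [18915, -50184]].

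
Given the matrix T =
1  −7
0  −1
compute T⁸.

T² = I (check: tr T = 0 and det T = −1), so T⁸ = I since 8 is even.

[[1, 0], [0, 1]]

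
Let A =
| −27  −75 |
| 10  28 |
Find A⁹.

[[−101487, −302925], [40390, 120658]]

tr A = 1 and det A = −6, so the characteristic polynomial is λ² − (1)λ + (−6) with roots 3 and −2.
Eigenvectors give P = [[−5, −3], [2, 1]] with P⁻¹ = [[1, 3], [−2, −5]], and A = P·diag(3, −2)·P⁻¹.
Then A⁹ = P·diag(19683, −512)·P⁻¹ = [[−98415, 1536], [39366, −512]] · [[1, 3], [−2, −5]] = [[−101487, −302925], [40390, 120658]].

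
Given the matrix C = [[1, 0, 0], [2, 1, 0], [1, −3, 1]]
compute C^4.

C = I + N where N = [[0, 0, 0], [2, 0, 0], [1, −3, 0]] is strictly lower-triangular, so N^3 = 0.
(I + N)^4 = I + 4·N + 6·N^2 = [[1, 0, 0], [8, 1, 0], [−32, −12, 1]].

[[1, 0, 0], [8, 1, 0], [−32, −12, 1]]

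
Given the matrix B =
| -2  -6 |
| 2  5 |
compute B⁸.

[[-764, -1530], [510, 1021]]

tr B = 3 and det B = 2, so the characteristic polynomial is λ² − (3)λ + (2) with roots 2 and 1.
Eigenvectors give P = [[-3, -2], [2, 1]] with P⁻¹ = [[1, 2], [-2, -3]], and B = P·diag(2, 1)·P⁻¹.
Then B⁸ = P·diag(256, 1)·P⁻¹ = [[-768, -2], [512, 1]] · [[1, 2], [-2, -3]] = [[-764, -1530], [510, 1021]].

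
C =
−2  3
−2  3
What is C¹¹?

C² = C (a projection; rank 1, trace 1), so C¹¹ = C.

[[−2, 3], [−2, 3]]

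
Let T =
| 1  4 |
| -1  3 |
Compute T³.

T² = [[-3, 16], [-4, 5]]
T³ = [[-19, 36], [-9, -1]]

[[-19, 36], [-9, -1]]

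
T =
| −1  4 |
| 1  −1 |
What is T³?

[[−13, 28], [7, −13]]

T² = [[5, −8], [−2, 5]]
T³ = [[−13, 28], [7, −13]]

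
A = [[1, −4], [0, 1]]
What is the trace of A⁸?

A = I + N where N = [[0, −4], [0, 0]] is strictly upper-triangular, so N² = 0.
(I + N)⁸ = I + 8·N = [[1, −32], [0, 1]].

2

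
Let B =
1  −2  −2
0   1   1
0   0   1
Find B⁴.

[[1, −8, −20], [0, 1, 4], [0, 0, 1]]

B = I + N where N = [[0, −2, −2], [0, 0, 1], [0, 0, 0]] is strictly upper-triangular, so N³ = 0.
(I + N)⁴ = I + 4·N + 6·N² = [[1, −8, −20], [0, 1, 4], [0, 0, 1]].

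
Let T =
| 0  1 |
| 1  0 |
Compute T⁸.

T² = I (check: tr T = 0 and det T = −1), so T⁸ = I since 8 is even.

[[1, 0], [0, 1]]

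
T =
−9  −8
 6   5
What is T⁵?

[[−969, −968], [726, 725]]

tr T = −4 and det T = 3, so the characteristic polynomial is λ² − (−4)λ + (3) with roots −1 and −3.
Eigenvectors give P = [[1, −4], [−1, 3]] with P⁻¹ = [[−3, −4], [−1, −1]], and T = P·diag(−1, −3)·P⁻¹.
Then T⁵ = P·diag(−1, −243)·P⁻¹ = [[−1, 972], [1, −729]] · [[−3, −4], [−1, −1]] = [[−969, −968], [726, 725]].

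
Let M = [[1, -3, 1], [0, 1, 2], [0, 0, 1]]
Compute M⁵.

M = I + N where N = [[0, -3, 1], [0, 0, 2], [0, 0, 0]] is strictly upper-triangular, so N³ = 0.
(I + N)⁵ = I + 5·N + 10·N² = [[1, -15, -55], [0, 1, 10], [0, 0, 1]].

[[1, -15, -55], [0, 1, 10], [0, 0, 1]]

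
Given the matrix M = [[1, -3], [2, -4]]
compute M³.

tr M = -3 and det M = 2, so the characteristic polynomial is λ² − (-3)λ + (2) with roots -2 and -1.
Eigenvectors give P = [[-1, -3], [-1, -2]] with P⁻¹ = [[2, -3], [-1, 1]], and M = P·diag(-2, -1)·P⁻¹.
Then M³ = P·diag(-8, -1)·P⁻¹ = [[8, 3], [8, 2]] · [[2, -3], [-1, 1]] = [[13, -21], [14, -22]].

[[13, -21], [14, -22]]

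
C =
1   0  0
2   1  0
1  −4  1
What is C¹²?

C = I + N where N = [[0, 0, 0], [2, 0, 0], [1, −4, 0]] is strictly lower-triangular, so N³ = 0.
(I + N)¹² = I + 12·N + 66·N² = [[1, 0, 0], [24, 1, 0], [−516, −48, 1]].

[[1, 0, 0], [24, 1, 0], [−516, −48, 1]]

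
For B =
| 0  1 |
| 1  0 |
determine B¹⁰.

B² = I (check: tr B = 0 and det B = -1), so B¹⁰ = I since 10 is even.

[[1, 0], [0, 1]]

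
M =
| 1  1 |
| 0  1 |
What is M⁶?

M = I + N where N = [[0, 1], [0, 0]] is strictly upper-triangular, so N² = 0.
(I + N)⁶ = I + 6·N = [[1, 6], [0, 1]].

[[1, 6], [0, 1]]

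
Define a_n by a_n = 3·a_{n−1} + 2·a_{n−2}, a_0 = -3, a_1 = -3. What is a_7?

With companion matrix T = [[3, 2], [1, 0]], [a_n, a_{n−1}]ᵀ = T·[a_{n−1}, a_{n−2}]ᵀ, so [a_7, a_6]ᵀ = T⁶·[a_1, a_0]ᵀ.
T⁶ = [[1763, 990], [495, 278]], giving [a_7, a_6]ᵀ = [[-8259], [-2319]].

-8259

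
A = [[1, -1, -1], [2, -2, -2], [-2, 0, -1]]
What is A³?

A² = [[1, 1, 2], [2, 2, 4], [0, 2, 3]]
A³ = [[-1, -3, -5], [-2, -6, -10], [-2, -4, -7]]

[[-1, -3, -5], [-2, -6, -10], [-2, -4, -7]]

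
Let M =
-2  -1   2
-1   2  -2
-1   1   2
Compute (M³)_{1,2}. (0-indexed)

M² = [[3, 2, 2], [2, 3, -10], [-1, 5, 0]]
M³ = [[-10, 3, 6], [3, -6, -22], [-3, 11, -12]]

-22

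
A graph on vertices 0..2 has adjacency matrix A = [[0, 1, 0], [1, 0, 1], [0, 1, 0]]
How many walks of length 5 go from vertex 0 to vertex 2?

0

The number of length-5 walks from vertex 0 to vertex 2 is entry (0,2) of A^5, where A is the adjacency matrix.
A^2 = [[1, 0, 1], [0, 2, 0], [1, 0, 1]]
A^3 = [[0, 2, 0], [2, 0, 2], [0, 2, 0]]
A^4 = [[2, 0, 2], [0, 4, 0], [2, 0, 2]]
A^5 = [[0, 4, 0], [4, 0, 4], [0, 4, 0]]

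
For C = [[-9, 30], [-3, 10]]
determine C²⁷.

[[-9, 30], [-3, 10]]

C² = C (a projection; rank 1, trace 1), so C²⁷ = C.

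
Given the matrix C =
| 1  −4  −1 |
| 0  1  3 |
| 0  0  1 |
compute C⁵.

C = I + N where N = [[0, −4, −1], [0, 0, 3], [0, 0, 0]] is strictly upper-triangular, so N³ = 0.
(I + N)⁵ = I + 5·N + 10·N² = [[1, −20, −125], [0, 1, 15], [0, 0, 1]].

[[1, −20, −125], [0, 1, 15], [0, 0, 1]]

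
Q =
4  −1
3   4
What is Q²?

[[13, −8], [24, 13]]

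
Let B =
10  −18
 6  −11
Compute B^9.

[[1540, −3078], [1026, −2051]]

tr B = −1 and det B = −2, so the characteristic polynomial is λ² − (−1)λ + (−2) with roots −2 and 1.
Eigenvectors give P = [[−3, 2], [−2, 1]] with P⁻¹ = [[1, −2], [2, −3]], and B = P·diag(−2, 1)·P⁻¹.
Then B^9 = P·diag(−512, 1)·P⁻¹ = [[1536, 2], [1024, 1]] · [[1, −2], [2, −3]] = [[1540, −3078], [1026, −2051]].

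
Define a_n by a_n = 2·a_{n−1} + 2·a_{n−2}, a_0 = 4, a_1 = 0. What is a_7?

With companion matrix C = [[2, 2], [1, 0]], [a_n, a_{n−1}]ᵀ = C·[a_{n−1}, a_{n−2}]ᵀ, so [a_7, a_6]ᵀ = C⁶·[a_1, a_0]ᵀ.
C⁶ = [[328, 240], [120, 88]], giving [a_7, a_6]ᵀ = [[960], [352]].

960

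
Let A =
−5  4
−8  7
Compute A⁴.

[[−79, 80], [−160, 161]]

tr A = 2 and det A = −3, so the characteristic polynomial is λ² − (2)λ + (−3) with roots −1 and 3.
Eigenvectors give P = [[1, −1], [1, −2]] with P⁻¹ = [[2, −1], [1, −1]], and A = P·diag(−1, 3)·P⁻¹.
Then A⁴ = P·diag(1, 81)·P⁻¹ = [[1, −81], [1, −162]] · [[2, −1], [1, −1]] = [[−79, 80], [−160, 161]].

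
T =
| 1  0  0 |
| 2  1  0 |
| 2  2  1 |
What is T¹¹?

T = I + N where N = [[0, 0, 0], [2, 0, 0], [2, 2, 0]] is strictly lower-triangular, so N³ = 0.
(I + N)¹¹ = I + 11·N + 55·N² = [[1, 0, 0], [22, 1, 0], [242, 22, 1]].

[[1, 0, 0], [22, 1, 0], [242, 22, 1]]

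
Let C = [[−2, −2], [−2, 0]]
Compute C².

[[8, 4], [4, 4]]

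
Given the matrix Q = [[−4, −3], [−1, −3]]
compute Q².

[[19, 21], [7, 12]]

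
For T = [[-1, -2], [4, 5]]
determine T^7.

[[-2185, -2186], [4372, 4373]]

tr T = 4 and det T = 3, so the characteristic polynomial is λ² − (4)λ + (3) with roots 3 and 1.
Eigenvectors give P = [[-1, -1], [2, 1]] with P⁻¹ = [[1, 1], [-2, -1]], and T = P·diag(3, 1)·P⁻¹.
Then T^7 = P·diag(2187, 1)·P⁻¹ = [[-2187, -1], [4374, 1]] · [[1, 1], [-2, -1]] = [[-2185, -2186], [4372, 4373]].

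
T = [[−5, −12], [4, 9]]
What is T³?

[[−77, −156], [52, 105]]

tr T = 4 and det T = 3, so the characteristic polynomial is λ² − (4)λ + (3) with roots 3 and 1.
Eigenvectors give P = [[−3, −2], [2, 1]] with P⁻¹ = [[1, 2], [−2, −3]], and T = P·diag(3, 1)·P⁻¹.
Then T³ = P·diag(27, 1)·P⁻¹ = [[−81, −2], [54, 1]] · [[1, 2], [−2, −3]] = [[−77, −156], [52, 105]].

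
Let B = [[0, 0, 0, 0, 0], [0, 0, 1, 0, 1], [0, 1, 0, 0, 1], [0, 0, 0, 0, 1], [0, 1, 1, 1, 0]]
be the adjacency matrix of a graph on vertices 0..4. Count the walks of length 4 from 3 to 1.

4

The number of length-4 walks from vertex 3 to vertex 1 is entry (3,1) of B⁴, where B is the adjacency matrix.
B² = [[0, 0, 0, 0, 0], [0, 2, 1, 1, 1], [0, 1, 2, 1, 1], [0, 1, 1, 1, 0], [0, 1, 1, 0, 3]]
B³ = [[0, 0, 0, 0, 0], [0, 2, 3, 1, 4], [0, 3, 2, 1, 4], [0, 1, 1, 0, 3], [0, 4, 4, 3, 2]]
B⁴ = [[0, 0, 0, 0, 0], [0, 7, 6, 4, 6], [0, 6, 7, 4, 6], [0, 4, 4, 3, 2], [0, 6, 6, 2, 11]]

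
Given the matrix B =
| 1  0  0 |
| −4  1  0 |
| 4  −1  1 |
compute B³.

[[1, 0, 0], [−12, 1, 0], [24, −3, 1]]

B = I + N where N = [[0, 0, 0], [−4, 0, 0], [4, −1, 0]] is strictly lower-triangular, so N³ = 0.
(I + N)³ = I + 3·N + 3·N² = [[1, 0, 0], [−12, 1, 0], [24, −3, 1]].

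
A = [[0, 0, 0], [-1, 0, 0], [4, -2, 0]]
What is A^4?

A is strictly triangular, hence nilpotent: A^3 = 0, so A^4 = 0.

[[0, 0, 0], [0, 0, 0], [0, 0, 0]]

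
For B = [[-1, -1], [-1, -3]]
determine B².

[[2, 4], [4, 10]]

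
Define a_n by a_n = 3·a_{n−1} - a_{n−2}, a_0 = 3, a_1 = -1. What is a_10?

-14517

With companion matrix M = [[3, -1], [1, 0]], [a_n, a_{n−1}]ᵀ = M·[a_{n−1}, a_{n−2}]ᵀ, so [a_10, a_9]ᵀ = M⁹·[a_1, a_0]ᵀ.
M⁹ = [[6765, -2584], [2584, -987]], giving [a_10, a_9]ᵀ = [[-14517], [-5545]].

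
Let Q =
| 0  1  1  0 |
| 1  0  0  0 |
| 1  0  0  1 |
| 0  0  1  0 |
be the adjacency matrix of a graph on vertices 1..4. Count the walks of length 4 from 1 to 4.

The number of length-4 walks from vertex 1 to vertex 4 is entry (1,4) of Q⁴, where Q is the adjacency matrix.
Q² = [[2, 0, 0, 1], [0, 1, 1, 0], [0, 1, 2, 0], [1, 0, 0, 1]]
Q³ = [[0, 2, 3, 0], [2, 0, 0, 1], [3, 0, 0, 2], [0, 1, 2, 0]]
Q⁴ = [[5, 0, 0, 3], [0, 2, 3, 0], [0, 3, 5, 0], [3, 0, 0, 2]]

3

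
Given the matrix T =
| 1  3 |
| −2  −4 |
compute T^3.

[[13, 21], [−14, −22]]

T^2 = [[−5, −9], [6, 10]]
T^3 = [[13, 21], [−14, −22]]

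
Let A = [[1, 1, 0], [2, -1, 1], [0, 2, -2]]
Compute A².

[[3, 0, 1], [0, 5, -3], [4, -6, 6]]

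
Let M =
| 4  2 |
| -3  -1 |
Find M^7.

[[382, 254], [-381, -253]]

tr M = 3 and det M = 2, so the characteristic polynomial is λ² − (3)λ + (2) with roots 2 and 1.
Eigenvectors give P = [[1, -2], [-1, 3]] with P⁻¹ = [[3, 2], [1, 1]], and M = P·diag(2, 1)·P⁻¹.
Then M^7 = P·diag(128, 1)·P⁻¹ = [[128, -2], [-128, 3]] · [[3, 2], [1, 1]] = [[382, 254], [-381, -253]].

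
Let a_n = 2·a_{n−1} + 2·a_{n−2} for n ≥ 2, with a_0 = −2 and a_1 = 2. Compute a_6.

64

With companion matrix Q = [[2, 2], [1, 0]], [a_n, a_{n−1}]ᵀ = Q·[a_{n−1}, a_{n−2}]ᵀ, so [a_6, a_5]ᵀ = Q⁵·[a_1, a_0]ᵀ.
Q⁵ = [[120, 88], [44, 32]], giving [a_6, a_5]ᵀ = [[64], [24]].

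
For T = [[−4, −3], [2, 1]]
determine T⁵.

tr T = −3 and det T = 2, so the characteristic polynomial is λ² − (−3)λ + (2) with roots −1 and −2.
Eigenvectors give P = [[−1, 3], [1, −2]] with P⁻¹ = [[2, 3], [1, 1]], and T = P·diag(−1, −2)·P⁻¹.
Then T⁵ = P·diag(−1, −32)·P⁻¹ = [[1, −96], [−1, 64]] · [[2, 3], [1, 1]] = [[−94, −93], [62, 61]].

[[−94, −93], [62, 61]]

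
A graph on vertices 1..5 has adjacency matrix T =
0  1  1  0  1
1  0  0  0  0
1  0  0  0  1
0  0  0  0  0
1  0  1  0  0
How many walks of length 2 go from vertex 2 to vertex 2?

The number of length-2 walks from vertex 2 to vertex 2 is entry (2,2) of T^2, where T is the adjacency matrix.
T^2 = [[3, 0, 1, 0, 1], [0, 1, 1, 0, 1], [1, 1, 2, 0, 1], [0, 0, 0, 0, 0], [1, 1, 1, 0, 2]]

1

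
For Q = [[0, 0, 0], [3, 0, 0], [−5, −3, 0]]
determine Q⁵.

Q is strictly triangular, hence nilpotent: Q³ = 0, so Q⁵ = 0.

[[0, 0, 0], [0, 0, 0], [0, 0, 0]]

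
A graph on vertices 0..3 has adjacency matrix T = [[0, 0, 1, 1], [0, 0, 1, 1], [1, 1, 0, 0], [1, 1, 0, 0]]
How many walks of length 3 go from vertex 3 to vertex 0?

4

The number of length-3 walks from vertex 3 to vertex 0 is entry (3,0) of T³, where T is the adjacency matrix.
T² = [[2, 2, 0, 0], [2, 2, 0, 0], [0, 0, 2, 2], [0, 0, 2, 2]]
T³ = [[0, 0, 4, 4], [0, 0, 4, 4], [4, 4, 0, 0], [4, 4, 0, 0]]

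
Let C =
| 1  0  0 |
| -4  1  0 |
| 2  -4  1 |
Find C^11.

[[1, 0, 0], [-44, 1, 0], [902, -44, 1]]

C = I + N where N = [[0, 0, 0], [-4, 0, 0], [2, -4, 0]] is strictly lower-triangular, so N^3 = 0.
(I + N)^11 = I + 11·N + 55·N^2 = [[1, 0, 0], [-44, 1, 0], [902, -44, 1]].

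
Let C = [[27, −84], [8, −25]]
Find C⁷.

[[15315, −45948], [4376, −13129]]

tr C = 2 and det C = −3, so the characteristic polynomial is λ² − (2)λ + (−3) with roots −1 and 3.
Eigenvectors give P = [[3, 7], [1, 2]] with P⁻¹ = [[−2, 7], [1, −3]], and C = P·diag(−1, 3)·P⁻¹.
Then C⁷ = P·diag(−1, 2187)·P⁻¹ = [[−3, 15309], [−1, 4374]] · [[−2, 7], [1, −3]] = [[15315, −45948], [4376, −13129]].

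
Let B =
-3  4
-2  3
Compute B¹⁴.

B² = I (check: tr B = 0 and det B = -1), so B¹⁴ = I since 14 is even.

[[1, 0], [0, 1]]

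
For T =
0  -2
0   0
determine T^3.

[[0, 0], [0, 0]]

T is strictly triangular, hence nilpotent: T^2 = 0, so T^3 = 0.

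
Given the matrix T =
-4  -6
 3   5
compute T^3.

tr T = 1 and det T = -2, so the characteristic polynomial is λ² − (1)λ + (-2) with roots 2 and -1.
Eigenvectors give P = [[-1, 2], [1, -1]] with P⁻¹ = [[1, 2], [1, 1]], and T = P·diag(2, -1)·P⁻¹.
Then T^3 = P·diag(8, -1)·P⁻¹ = [[-8, -2], [8, 1]] · [[1, 2], [1, 1]] = [[-10, -18], [9, 17]].

[[-10, -18], [9, 17]]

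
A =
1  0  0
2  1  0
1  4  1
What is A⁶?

[[1, 0, 0], [12, 1, 0], [126, 24, 1]]

A = I + N where N = [[0, 0, 0], [2, 0, 0], [1, 4, 0]] is strictly lower-triangular, so N³ = 0.
(I + N)⁶ = I + 6·N + 15·N² = [[1, 0, 0], [12, 1, 0], [126, 24, 1]].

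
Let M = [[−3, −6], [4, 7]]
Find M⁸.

tr M = 4 and det M = 3, so the characteristic polynomial is λ² − (4)λ + (3) with roots 1 and 3.
Eigenvectors give P = [[3, −1], [−2, 1]] with P⁻¹ = [[1, 1], [2, 3]], and M = P·diag(1, 3)·P⁻¹.
Then M⁸ = P·diag(1, 6561)·P⁻¹ = [[3, −6561], [−2, 6561]] · [[1, 1], [2, 3]] = [[−13119, −19680], [13120, 19681]].

[[−13119, −19680], [13120, 19681]]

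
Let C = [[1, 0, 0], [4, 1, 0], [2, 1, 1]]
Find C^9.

[[1, 0, 0], [36, 1, 0], [162, 9, 1]]

C = I + N where N = [[0, 0, 0], [4, 0, 0], [2, 1, 0]] is strictly lower-triangular, so N^3 = 0.
(I + N)^9 = I + 9·N + 36·N^2 = [[1, 0, 0], [36, 1, 0], [162, 9, 1]].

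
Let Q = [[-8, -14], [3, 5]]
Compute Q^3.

[[-50, -98], [21, 41]]

tr Q = -3 and det Q = 2, so the characteristic polynomial is λ² − (-3)λ + (2) with roots -2 and -1.
Eigenvectors give P = [[7, -2], [-3, 1]] with P⁻¹ = [[1, 2], [3, 7]], and Q = P·diag(-2, -1)·P⁻¹.
Then Q^3 = P·diag(-8, -1)·P⁻¹ = [[-56, 2], [24, -1]] · [[1, 2], [3, 7]] = [[-50, -98], [21, 41]].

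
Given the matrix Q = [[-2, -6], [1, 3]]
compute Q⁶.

Q² = Q (a projection; rank 1, trace 1), so Q⁶ = Q.

[[-2, -6], [1, 3]]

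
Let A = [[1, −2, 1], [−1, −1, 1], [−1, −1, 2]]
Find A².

[[2, −1, 1], [−1, 2, 0], [−2, 1, 2]]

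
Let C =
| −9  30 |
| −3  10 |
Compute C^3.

[[−9, 30], [−3, 10]]

C² = C (a projection; rank 1, trace 1), so C^3 = C.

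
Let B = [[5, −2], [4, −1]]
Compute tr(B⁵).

tr B = 4 and det B = 3, so the characteristic polynomial is λ² − (4)λ + (3) with roots 3 and 1.
Eigenvectors give P = [[−1, −1], [−1, −2]] with P⁻¹ = [[−2, 1], [1, −1]], and B = P·diag(3, 1)·P⁻¹.
Then B⁵ = P·diag(243, 1)·P⁻¹ = [[−243, −1], [−243, −2]] · [[−2, 1], [1, −1]] = [[485, −242], [484, −241]].

244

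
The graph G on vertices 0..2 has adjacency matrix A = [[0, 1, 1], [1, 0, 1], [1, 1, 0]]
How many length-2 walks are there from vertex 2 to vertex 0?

1

The number of length-2 walks from vertex 2 to vertex 0 is entry (2,0) of A^2, where A is the adjacency matrix.
A^2 = [[2, 1, 1], [1, 2, 1], [1, 1, 2]]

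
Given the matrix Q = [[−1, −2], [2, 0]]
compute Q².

[[−3, 2], [−2, −4]]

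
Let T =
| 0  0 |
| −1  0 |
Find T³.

[[0, 0], [0, 0]]

T is strictly triangular, hence nilpotent: T² = 0, so T³ = 0.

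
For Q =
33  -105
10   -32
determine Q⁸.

tr Q = 1 and det Q = -6, so the characteristic polynomial is λ² − (1)λ + (-6) with roots 3 and -2.
Eigenvectors give P = [[-7, 3], [-2, 1]] with P⁻¹ = [[-1, 3], [-2, 7]], and Q = P·diag(3, -2)·P⁻¹.
Then Q⁸ = P·diag(6561, 256)·P⁻¹ = [[-45927, 768], [-13122, 256]] · [[-1, 3], [-2, 7]] = [[44391, -132405], [12610, -37574]].

[[44391, -132405], [12610, -37574]]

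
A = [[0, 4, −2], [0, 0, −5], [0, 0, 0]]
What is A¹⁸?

[[0, 0, 0], [0, 0, 0], [0, 0, 0]]

A is strictly triangular, hence nilpotent: A³ = 0, so A¹⁸ = 0.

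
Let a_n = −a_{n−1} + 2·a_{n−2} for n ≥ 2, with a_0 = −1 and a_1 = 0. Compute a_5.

10

With companion matrix C = [[−1, 2], [1, 0]], [a_n, a_{n−1}]ᵀ = C·[a_{n−1}, a_{n−2}]ᵀ, so [a_5, a_4]ᵀ = C^4·[a_1, a_0]ᵀ.
C^4 = [[11, −10], [−5, 6]], giving [a_5, a_4]ᵀ = [[10], [−6]].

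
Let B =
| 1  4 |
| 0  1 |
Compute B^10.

[[1, 40], [0, 1]]

B = I + N where N = [[0, 4], [0, 0]] is strictly upper-triangular, so N^2 = 0.
(I + N)^10 = I + 10·N = [[1, 40], [0, 1]].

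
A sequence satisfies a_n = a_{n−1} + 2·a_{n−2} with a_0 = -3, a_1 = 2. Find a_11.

With companion matrix A = [[1, 2], [1, 0]], [a_n, a_{n−1}]ᵀ = A·[a_{n−1}, a_{n−2}]ᵀ, so [a_11, a_10]ᵀ = A¹⁰·[a_1, a_0]ᵀ.
A¹⁰ = [[683, 682], [341, 342]], giving [a_11, a_10]ᵀ = [[-680], [-344]].

-680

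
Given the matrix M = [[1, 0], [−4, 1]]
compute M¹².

[[1, 0], [−48, 1]]

M = I + N where N = [[0, 0], [−4, 0]] is strictly lower-triangular, so N² = 0.
(I + N)¹² = I + 12·N = [[1, 0], [−48, 1]].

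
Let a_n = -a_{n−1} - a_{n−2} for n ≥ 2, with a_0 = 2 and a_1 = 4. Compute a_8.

-6

With companion matrix A = [[-1, -1], [1, 0]], [a_n, a_{n−1}]ᵀ = A·[a_{n−1}, a_{n−2}]ᵀ, so [a_8, a_7]ᵀ = A⁷·[a_1, a_0]ᵀ.
A⁷ = [[-1, -1], [1, 0]], giving [a_8, a_7]ᵀ = [[-6], [4]].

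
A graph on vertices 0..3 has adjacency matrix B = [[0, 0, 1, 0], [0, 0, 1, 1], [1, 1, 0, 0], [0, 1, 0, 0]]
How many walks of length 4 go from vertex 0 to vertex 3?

0

The number of length-4 walks from vertex 0 to vertex 3 is entry (0,3) of B^4, where B is the adjacency matrix.
B^2 = [[1, 1, 0, 0], [1, 2, 0, 0], [0, 0, 2, 1], [0, 0, 1, 1]]
B^3 = [[0, 0, 2, 1], [0, 0, 3, 2], [2, 3, 0, 0], [1, 2, 0, 0]]
B^4 = [[2, 3, 0, 0], [3, 5, 0, 0], [0, 0, 5, 3], [0, 0, 3, 2]]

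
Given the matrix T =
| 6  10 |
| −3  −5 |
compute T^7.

[[6, 10], [−3, −5]]

T² = T (a projection; rank 1, trace 1), so T^7 = T.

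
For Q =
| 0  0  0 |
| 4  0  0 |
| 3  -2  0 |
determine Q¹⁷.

Q is strictly triangular, hence nilpotent: Q³ = 0, so Q¹⁷ = 0.

[[0, 0, 0], [0, 0, 0], [0, 0, 0]]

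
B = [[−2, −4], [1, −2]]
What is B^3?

[[16, −32], [8, 16]]

B^2 = [[0, 16], [−4, 0]]
B^3 = [[16, −32], [8, 16]]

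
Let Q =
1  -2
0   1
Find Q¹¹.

[[1, -22], [0, 1]]

Q = I + N where N = [[0, -2], [0, 0]] is strictly upper-triangular, so N² = 0.
(I + N)¹¹ = I + 11·N = [[1, -22], [0, 1]].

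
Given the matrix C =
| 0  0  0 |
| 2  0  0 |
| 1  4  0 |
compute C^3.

[[0, 0, 0], [0, 0, 0], [0, 0, 0]]

C is strictly triangular, hence nilpotent: C^3 = 0, so C^3 = 0.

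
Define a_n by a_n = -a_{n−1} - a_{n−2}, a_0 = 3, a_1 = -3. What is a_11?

With companion matrix B = [[-1, -1], [1, 0]], [a_n, a_{n−1}]ᵀ = B·[a_{n−1}, a_{n−2}]ᵀ, so [a_11, a_10]ᵀ = B¹⁰·[a_1, a_0]ᵀ.
B¹⁰ = [[-1, -1], [1, 0]], giving [a_11, a_10]ᵀ = [[0], [-3]].

0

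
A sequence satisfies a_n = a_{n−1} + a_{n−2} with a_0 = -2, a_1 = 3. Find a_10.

With companion matrix B = [[1, 1], [1, 0]], [a_n, a_{n−1}]ᵀ = B·[a_{n−1}, a_{n−2}]ᵀ, so [a_10, a_9]ᵀ = B^9·[a_1, a_0]ᵀ.
B^9 = [[55, 34], [34, 21]], giving [a_10, a_9]ᵀ = [[97], [60]].

97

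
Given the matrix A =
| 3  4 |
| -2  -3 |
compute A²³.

A² = I (check: tr A = 0 and det A = -1), so A²³ = A since 23 is odd.

[[3, 4], [-2, -3]]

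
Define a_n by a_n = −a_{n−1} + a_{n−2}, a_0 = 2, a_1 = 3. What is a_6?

With companion matrix C = [[−1, 1], [1, 0]], [a_n, a_{n−1}]ᵀ = C·[a_{n−1}, a_{n−2}]ᵀ, so [a_6, a_5]ᵀ = C⁵·[a_1, a_0]ᵀ.
C⁵ = [[−8, 5], [5, −3]], giving [a_6, a_5]ᵀ = [[−14], [9]].

−14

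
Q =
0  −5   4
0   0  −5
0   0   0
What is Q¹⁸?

Q is strictly triangular, hence nilpotent: Q³ = 0, so Q¹⁸ = 0.

[[0, 0, 0], [0, 0, 0], [0, 0, 0]]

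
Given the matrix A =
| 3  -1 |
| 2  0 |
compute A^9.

tr A = 3 and det A = 2, so the characteristic polynomial is λ² − (3)λ + (2) with roots 1 and 2.
Eigenvectors give P = [[-1, 1], [-2, 1]] with P⁻¹ = [[1, -1], [2, -1]], and A = P·diag(1, 2)·P⁻¹.
Then A^9 = P·diag(1, 512)·P⁻¹ = [[-1, 512], [-2, 512]] · [[1, -1], [2, -1]] = [[1023, -511], [1022, -510]].

[[1023, -511], [1022, -510]]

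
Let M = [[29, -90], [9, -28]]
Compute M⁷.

tr M = 1 and det M = -2, so the characteristic polynomial is λ² − (1)λ + (-2) with roots 2 and -1.
Eigenvectors give P = [[10, 3], [3, 1]] with P⁻¹ = [[1, -3], [-3, 10]], and M = P·diag(2, -1)·P⁻¹.
Then M⁷ = P·diag(128, -1)·P⁻¹ = [[1280, -3], [384, -1]] · [[1, -3], [-3, 10]] = [[1289, -3870], [387, -1162]].

[[1289, -3870], [387, -1162]]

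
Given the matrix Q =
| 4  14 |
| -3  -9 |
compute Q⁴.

tr Q = -5 and det Q = 6, so the characteristic polynomial is λ² − (-5)λ + (6) with roots -2 and -3.
Eigenvectors give P = [[7, -2], [-3, 1]] with P⁻¹ = [[1, 2], [3, 7]], and Q = P·diag(-2, -3)·P⁻¹.
Then Q⁴ = P·diag(16, 81)·P⁻¹ = [[112, -162], [-48, 81]] · [[1, 2], [3, 7]] = [[-374, -910], [195, 471]].

[[-374, -910], [195, 471]]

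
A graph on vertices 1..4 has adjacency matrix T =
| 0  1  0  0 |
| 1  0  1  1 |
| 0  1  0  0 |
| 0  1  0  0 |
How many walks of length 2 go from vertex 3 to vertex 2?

The number of length-2 walks from vertex 3 to vertex 2 is entry (3,2) of T², where T is the adjacency matrix.
T² = [[1, 0, 1, 1], [0, 3, 0, 0], [1, 0, 1, 1], [1, 0, 1, 1]]

0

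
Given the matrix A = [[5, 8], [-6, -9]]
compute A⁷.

[[6557, 8744], [-6558, -8745]]

tr A = -4 and det A = 3, so the characteristic polynomial is λ² − (-4)λ + (3) with roots -1 and -3.
Eigenvectors give P = [[4, -1], [-3, 1]] with P⁻¹ = [[1, 1], [3, 4]], and A = P·diag(-1, -3)·P⁻¹.
Then A⁷ = P·diag(-1, -2187)·P⁻¹ = [[-4, 2187], [3, -2187]] · [[1, 1], [3, 4]] = [[6557, 8744], [-6558, -8745]].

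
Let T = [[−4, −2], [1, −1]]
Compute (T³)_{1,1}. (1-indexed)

−46

tr T = −5 and det T = 6, so the characteristic polynomial is λ² − (−5)λ + (6) with roots −3 and −2.
Eigenvectors give P = [[−2, −1], [1, 1]] with P⁻¹ = [[−1, −1], [1, 2]], and T = P·diag(−3, −2)·P⁻¹.
Then T³ = P·diag(−27, −8)·P⁻¹ = [[54, 8], [−27, −8]] · [[−1, −1], [1, 2]] = [[−46, −38], [19, 11]].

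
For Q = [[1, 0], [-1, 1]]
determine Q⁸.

[[1, 0], [-8, 1]]

Q = I + N where N = [[0, 0], [-1, 0]] is strictly lower-triangular, so N² = 0.
(I + N)⁸ = I + 8·N = [[1, 0], [-8, 1]].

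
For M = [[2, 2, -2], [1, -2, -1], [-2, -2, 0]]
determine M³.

M² = [[10, 4, -6], [2, 8, 0], [-6, 0, 6]]
M³ = [[36, 24, -24], [12, -12, -12], [-24, -24, 12]]

[[36, 24, -24], [12, -12, -12], [-24, -24, 12]]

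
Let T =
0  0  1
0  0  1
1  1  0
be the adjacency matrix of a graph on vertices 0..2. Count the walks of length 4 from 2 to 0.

The number of length-4 walks from vertex 2 to vertex 0 is entry (2,0) of T⁴, where T is the adjacency matrix.
T² = [[1, 1, 0], [1, 1, 0], [0, 0, 2]]
T³ = [[0, 0, 2], [0, 0, 2], [2, 2, 0]]
T⁴ = [[2, 2, 0], [2, 2, 0], [0, 0, 4]]

0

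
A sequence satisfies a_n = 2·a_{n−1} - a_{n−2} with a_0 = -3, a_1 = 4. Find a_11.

With companion matrix T = [[2, -1], [1, 0]], [a_n, a_{n−1}]ᵀ = T·[a_{n−1}, a_{n−2}]ᵀ, so [a_11, a_10]ᵀ = T^10·[a_1, a_0]ᵀ.
T^10 = [[11, -10], [10, -9]], giving [a_11, a_10]ᵀ = [[74], [67]].

74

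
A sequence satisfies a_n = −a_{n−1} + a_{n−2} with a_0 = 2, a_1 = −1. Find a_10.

123

With companion matrix A = [[−1, 1], [1, 0]], [a_n, a_{n−1}]ᵀ = A·[a_{n−1}, a_{n−2}]ᵀ, so [a_10, a_9]ᵀ = A^9·[a_1, a_0]ᵀ.
A^9 = [[−55, 34], [34, −21]], giving [a_10, a_9]ᵀ = [[123], [−76]].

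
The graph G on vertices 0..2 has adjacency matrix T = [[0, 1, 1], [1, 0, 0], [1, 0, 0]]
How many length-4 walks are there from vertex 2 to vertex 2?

The number of length-4 walks from vertex 2 to vertex 2 is entry (2,2) of T⁴, where T is the adjacency matrix.
T² = [[2, 0, 0], [0, 1, 1], [0, 1, 1]]
T³ = [[0, 2, 2], [2, 0, 0], [2, 0, 0]]
T⁴ = [[4, 0, 0], [0, 2, 2], [0, 2, 2]]

2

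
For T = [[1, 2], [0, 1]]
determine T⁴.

[[1, 8], [0, 1]]

T = I + N where N = [[0, 2], [0, 0]] is strictly upper-triangular, so N² = 0.
(I + N)⁴ = I + 4·N = [[1, 8], [0, 1]].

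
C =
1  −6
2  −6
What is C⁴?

tr C = −5 and det C = 6, so the characteristic polynomial is λ² − (−5)λ + (6) with roots −2 and −3.
Eigenvectors give P = [[2, −3], [1, −2]] with P⁻¹ = [[2, −3], [1, −2]], and C = P·diag(−2, −3)·P⁻¹.
Then C⁴ = P·diag(16, 81)·P⁻¹ = [[32, −243], [16, −162]] · [[2, −3], [1, −2]] = [[−179, 390], [−130, 276]].

[[−179, 390], [−130, 276]]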